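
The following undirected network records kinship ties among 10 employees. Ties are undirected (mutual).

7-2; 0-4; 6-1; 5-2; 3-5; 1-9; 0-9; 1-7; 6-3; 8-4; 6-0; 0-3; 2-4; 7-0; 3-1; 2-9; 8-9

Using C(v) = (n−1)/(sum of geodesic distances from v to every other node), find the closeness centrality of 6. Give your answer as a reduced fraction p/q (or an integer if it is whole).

9/17

Distances from 6: 0:1, 1:1, 2:3, 3:1, 4:2, 5:2, 7:2, 8:3, 9:2. Sum = 17.
n = 10, so closeness = 9/17.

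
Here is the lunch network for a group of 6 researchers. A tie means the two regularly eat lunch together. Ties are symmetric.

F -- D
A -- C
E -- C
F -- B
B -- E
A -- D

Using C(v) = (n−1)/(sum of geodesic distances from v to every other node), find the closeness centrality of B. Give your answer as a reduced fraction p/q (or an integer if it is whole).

Distances from B: A:3, C:2, D:2, E:1, F:1. Sum = 9.
n = 6, so closeness = 5/9.

5/9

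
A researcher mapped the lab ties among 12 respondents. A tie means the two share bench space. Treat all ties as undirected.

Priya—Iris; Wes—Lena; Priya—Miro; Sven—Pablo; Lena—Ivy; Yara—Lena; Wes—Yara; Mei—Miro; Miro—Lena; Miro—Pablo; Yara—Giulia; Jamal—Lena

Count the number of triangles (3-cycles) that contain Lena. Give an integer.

1

Lena's neighbors: Ivy, Jamal, Miro, Wes, and Yara.
Neighbor pairs that are themselves tied: Lena–Wes–Yara. Each forms one triangle with Lena, for 1 in total.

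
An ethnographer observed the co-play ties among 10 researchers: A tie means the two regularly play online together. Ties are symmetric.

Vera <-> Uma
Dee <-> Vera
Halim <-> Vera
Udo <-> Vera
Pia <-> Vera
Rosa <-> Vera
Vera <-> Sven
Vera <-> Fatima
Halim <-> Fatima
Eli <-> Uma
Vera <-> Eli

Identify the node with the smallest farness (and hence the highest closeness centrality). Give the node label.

Farness (sum of distances to all others) for each node — Dee:17, Eli:16, Fatima:16, Halim:16, Pia:17, Rosa:17, Sven:17, Udo:17, Uma:16, Vera:9.
The smallest farness is 9, for Vera, so Vera has the highest closeness.

Vera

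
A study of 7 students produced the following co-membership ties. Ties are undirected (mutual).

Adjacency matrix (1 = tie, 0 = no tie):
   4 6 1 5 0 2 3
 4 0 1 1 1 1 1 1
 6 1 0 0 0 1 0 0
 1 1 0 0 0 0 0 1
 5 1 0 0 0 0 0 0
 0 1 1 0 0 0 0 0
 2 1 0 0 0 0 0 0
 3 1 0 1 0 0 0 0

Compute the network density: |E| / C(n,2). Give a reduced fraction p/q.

There are 8 edges and 7 nodes, so the maximum possible is C(7,2) = 21.
Density = 8/21.

8/21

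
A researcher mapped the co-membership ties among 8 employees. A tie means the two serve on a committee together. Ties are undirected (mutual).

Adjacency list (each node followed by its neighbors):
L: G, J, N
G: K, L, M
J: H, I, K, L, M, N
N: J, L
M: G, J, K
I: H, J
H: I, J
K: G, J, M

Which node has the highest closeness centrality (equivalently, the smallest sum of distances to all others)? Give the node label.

Farness (sum of distances to all others) for each node — G:13, H:13, I:13, J:8, K:11, L:11, M:11, N:12.
The smallest farness is 8, for J, so J has the highest closeness.

J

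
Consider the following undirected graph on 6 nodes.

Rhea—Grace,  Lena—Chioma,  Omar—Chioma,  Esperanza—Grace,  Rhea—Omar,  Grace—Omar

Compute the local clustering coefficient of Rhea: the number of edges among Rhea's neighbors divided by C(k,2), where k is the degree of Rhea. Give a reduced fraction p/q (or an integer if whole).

Rhea's neighbors: Grace and Omar (k = 2).
Possible neighbor pairs: C(2,2) = 1. Edges among them: Grace–Omar → e = 1.
Clustering(Rhea) = 1/1.

1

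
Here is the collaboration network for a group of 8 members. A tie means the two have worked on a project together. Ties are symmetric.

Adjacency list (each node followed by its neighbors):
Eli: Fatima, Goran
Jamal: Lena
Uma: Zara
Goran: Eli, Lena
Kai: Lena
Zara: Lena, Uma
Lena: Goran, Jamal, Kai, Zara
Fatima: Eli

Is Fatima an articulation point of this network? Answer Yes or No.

No

Even without Fatima, every remaining node can still reach every other (the residual graph is connected), so Fatima is not a cut vertex.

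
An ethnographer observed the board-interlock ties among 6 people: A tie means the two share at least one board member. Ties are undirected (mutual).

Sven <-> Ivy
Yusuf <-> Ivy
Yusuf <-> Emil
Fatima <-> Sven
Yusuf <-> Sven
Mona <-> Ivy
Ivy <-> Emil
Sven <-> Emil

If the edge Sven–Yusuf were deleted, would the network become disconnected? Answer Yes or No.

No

Even without that edge, Sven still reaches Yusuf via Sven – Ivy – Yusuf, so the network stays connected. Not a bridge.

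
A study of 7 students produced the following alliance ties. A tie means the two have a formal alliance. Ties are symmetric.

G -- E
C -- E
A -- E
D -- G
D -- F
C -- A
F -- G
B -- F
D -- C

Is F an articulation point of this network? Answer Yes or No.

Yes

Removing F leaves {A, C, D, E, and G} with no path to {B}, so the network splits into 2 components. F is a cut vertex.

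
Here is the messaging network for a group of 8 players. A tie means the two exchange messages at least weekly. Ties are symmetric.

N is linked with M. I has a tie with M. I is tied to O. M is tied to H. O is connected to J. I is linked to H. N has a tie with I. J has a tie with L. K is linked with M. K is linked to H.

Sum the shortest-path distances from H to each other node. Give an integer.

Distances from H: I:1, J:3, K:1, L:4, M:1, N:2, O:2.
Sum = 1 + 3 + 1 + 4 + 1 + 2 + 2 = 14.

14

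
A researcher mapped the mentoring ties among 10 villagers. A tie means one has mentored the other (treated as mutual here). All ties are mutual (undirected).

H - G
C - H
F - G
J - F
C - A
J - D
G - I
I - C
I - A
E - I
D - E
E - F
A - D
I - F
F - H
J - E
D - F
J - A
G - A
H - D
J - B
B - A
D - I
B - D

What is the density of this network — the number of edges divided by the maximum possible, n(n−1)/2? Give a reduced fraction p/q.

There are 24 edges and 10 nodes, so the maximum possible is C(10,2) = 45.
Density = 24/45 = 8/15.

8/15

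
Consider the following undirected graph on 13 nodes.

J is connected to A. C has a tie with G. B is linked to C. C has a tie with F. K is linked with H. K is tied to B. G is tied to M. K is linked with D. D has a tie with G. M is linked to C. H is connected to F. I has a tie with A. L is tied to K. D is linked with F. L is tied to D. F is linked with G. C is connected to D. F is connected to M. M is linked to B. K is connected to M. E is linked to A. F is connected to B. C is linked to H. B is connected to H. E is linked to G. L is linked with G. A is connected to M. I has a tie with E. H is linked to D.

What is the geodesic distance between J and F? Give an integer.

3

One shortest route is J – A – M – F, which uses 3 edges, and at distance 2 from J we only reach {E, I, M}, which does not include F. So d(J,F) = 3.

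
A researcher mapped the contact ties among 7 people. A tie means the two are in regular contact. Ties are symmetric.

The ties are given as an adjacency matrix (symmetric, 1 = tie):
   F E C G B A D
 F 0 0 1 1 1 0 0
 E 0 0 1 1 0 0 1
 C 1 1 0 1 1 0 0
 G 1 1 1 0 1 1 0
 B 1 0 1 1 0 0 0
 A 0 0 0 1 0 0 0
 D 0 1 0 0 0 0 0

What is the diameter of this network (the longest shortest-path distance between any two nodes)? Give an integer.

3

Eccentricity of each node (its greatest distance to any other): A:3, B:3, C:2, D:3, E:2, F:3, G:2.
The maximum eccentricity is 3, realized for instance by the pair F–D via F – C – E – D. So the diameter is 3.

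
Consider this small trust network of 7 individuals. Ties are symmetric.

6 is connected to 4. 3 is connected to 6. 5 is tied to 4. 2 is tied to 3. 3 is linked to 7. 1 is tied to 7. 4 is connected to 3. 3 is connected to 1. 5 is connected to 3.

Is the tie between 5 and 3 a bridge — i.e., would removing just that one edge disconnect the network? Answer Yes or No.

No

Even without that edge, 5 still reaches 3 via 5 – 4 – 3, so the network stays connected. Not a bridge.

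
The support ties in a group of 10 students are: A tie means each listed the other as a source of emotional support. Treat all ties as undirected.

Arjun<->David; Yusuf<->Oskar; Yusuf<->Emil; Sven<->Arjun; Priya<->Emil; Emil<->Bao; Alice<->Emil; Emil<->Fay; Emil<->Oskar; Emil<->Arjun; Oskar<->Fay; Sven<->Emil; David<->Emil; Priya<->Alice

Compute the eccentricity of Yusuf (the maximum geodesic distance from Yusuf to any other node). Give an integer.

Distances from Yusuf: Alice:2, Arjun:2, Bao:2, David:2, Emil:1, Fay:2, Oskar:1, Priya:2, Sven:2.
The largest is 2 (to David, Sven, Bao, Arjun, Fay, Priya, and Alice), so the eccentricity of Yusuf is 2.

2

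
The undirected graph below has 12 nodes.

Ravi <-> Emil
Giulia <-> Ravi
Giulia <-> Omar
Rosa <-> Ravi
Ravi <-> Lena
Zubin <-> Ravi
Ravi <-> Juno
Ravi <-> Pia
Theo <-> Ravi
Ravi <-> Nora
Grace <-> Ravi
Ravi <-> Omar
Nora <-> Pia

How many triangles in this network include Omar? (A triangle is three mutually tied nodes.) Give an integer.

1

Omar's neighbors: Giulia and Ravi.
Neighbor pairs that are themselves tied: Omar–Giulia–Ravi. Each forms one triangle with Omar, for 1 in total.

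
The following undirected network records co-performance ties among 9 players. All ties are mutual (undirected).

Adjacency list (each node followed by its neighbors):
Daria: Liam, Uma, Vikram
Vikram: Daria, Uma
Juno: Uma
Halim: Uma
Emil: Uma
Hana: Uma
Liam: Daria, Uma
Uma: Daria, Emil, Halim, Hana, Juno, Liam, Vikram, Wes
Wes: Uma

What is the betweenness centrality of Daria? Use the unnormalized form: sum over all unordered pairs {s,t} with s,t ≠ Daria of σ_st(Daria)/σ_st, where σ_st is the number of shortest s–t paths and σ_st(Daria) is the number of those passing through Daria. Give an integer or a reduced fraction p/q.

Pairs whose geodesics pass through Daria — Liam–Vikram: 1/2.
All other pairs contribute 0.
Summing the contributions gives betweenness(Daria) = 1/2.

1/2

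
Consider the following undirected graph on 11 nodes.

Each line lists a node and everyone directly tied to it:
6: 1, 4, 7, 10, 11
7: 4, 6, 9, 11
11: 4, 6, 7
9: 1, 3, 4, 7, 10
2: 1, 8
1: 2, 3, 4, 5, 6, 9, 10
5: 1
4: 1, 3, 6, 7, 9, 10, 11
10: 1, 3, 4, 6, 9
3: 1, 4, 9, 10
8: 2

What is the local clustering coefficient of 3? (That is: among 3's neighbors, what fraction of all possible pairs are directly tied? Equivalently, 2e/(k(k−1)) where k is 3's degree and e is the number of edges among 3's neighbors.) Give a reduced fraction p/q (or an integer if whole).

3's neighbors: 1, 4, 9, and 10 (k = 4).
Possible neighbor pairs: C(4,2) = 6. Edges among them: 1–4, 1–9, 1–10, 4–9, 4–10, 9–10 → e = 6.
Clustering(3) = 6/6 = 1.

1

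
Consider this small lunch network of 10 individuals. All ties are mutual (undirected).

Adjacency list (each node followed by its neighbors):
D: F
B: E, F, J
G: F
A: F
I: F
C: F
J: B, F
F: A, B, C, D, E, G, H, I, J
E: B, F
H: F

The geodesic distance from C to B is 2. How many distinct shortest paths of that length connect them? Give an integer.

1

The shortest distance is 2, and the only length-2 path is C–F–B. So there is exactly 1 shortest path.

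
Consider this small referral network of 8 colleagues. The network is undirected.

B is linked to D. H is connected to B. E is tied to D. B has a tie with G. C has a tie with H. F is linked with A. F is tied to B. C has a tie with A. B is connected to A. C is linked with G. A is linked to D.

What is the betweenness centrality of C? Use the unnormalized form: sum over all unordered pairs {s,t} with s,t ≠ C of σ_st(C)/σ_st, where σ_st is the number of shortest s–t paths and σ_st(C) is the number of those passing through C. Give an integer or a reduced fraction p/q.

3/2

Pairs whose geodesics pass through C — G–A: 1/2; G–H: 1/2; A–H: 1/2.
All other pairs contribute 0.
Summing the contributions gives betweenness(C) = 3/2.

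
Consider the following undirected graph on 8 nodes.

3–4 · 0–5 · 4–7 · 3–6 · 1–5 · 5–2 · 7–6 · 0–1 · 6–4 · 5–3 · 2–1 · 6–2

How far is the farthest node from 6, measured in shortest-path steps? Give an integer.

3

Distances from 6: 0:3, 1:2, 2:1, 3:1, 4:1, 5:2, 7:1.
The largest is 3 (to 0), so the eccentricity of 6 is 3.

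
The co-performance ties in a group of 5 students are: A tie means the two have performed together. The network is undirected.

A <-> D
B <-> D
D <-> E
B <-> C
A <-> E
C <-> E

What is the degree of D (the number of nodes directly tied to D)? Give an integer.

D is directly tied to A, B, and E. That is 3 neighbors, so the degree of D is 3.

3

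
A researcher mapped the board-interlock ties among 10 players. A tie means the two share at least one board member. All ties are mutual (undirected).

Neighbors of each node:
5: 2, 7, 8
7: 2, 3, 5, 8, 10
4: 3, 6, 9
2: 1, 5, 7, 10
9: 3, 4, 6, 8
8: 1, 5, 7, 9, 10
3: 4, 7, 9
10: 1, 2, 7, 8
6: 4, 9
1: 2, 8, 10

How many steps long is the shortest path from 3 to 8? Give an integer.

2

One shortest route is 3 – 9 – 8, which uses 2 edges, and 3 and 8 are not directly tied, so nothing shorter exists. So d(3,8) = 2.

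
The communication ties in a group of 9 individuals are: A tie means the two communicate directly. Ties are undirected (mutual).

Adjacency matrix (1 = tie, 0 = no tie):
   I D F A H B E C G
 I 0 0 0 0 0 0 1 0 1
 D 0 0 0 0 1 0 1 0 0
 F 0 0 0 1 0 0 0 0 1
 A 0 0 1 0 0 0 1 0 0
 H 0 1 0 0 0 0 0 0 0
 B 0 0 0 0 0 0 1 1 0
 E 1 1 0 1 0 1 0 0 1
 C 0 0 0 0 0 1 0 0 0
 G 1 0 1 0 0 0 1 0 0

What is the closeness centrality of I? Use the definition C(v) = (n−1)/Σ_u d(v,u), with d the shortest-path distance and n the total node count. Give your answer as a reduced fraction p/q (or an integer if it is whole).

1/2

Distances from I: A:2, B:2, C:3, D:2, E:1, F:2, G:1, H:3. Sum = 16.
n = 9, so closeness = 8/16 = 1/2.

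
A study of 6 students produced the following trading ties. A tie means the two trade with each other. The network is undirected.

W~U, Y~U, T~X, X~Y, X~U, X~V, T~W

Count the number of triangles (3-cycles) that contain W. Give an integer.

W's neighbors are T and U, but none of them are tied to each other, so no triangle contains W.

0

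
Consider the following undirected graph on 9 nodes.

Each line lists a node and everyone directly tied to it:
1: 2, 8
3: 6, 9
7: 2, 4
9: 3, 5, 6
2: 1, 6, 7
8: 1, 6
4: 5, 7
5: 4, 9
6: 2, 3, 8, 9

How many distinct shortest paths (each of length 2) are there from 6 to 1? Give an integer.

2

The shortest distance is 2. The length-2 paths are: 6–2–1; 6–8–1.
That gives 2 distinct shortest paths.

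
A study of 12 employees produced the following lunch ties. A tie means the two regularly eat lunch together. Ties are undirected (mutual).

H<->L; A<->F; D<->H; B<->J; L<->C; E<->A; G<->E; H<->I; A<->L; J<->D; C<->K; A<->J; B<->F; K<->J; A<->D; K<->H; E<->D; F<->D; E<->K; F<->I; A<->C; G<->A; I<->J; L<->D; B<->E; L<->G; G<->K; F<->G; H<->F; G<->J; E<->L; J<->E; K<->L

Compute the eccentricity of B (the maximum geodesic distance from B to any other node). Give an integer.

Distances from B: A:2, C:3, D:2, E:1, F:1, G:2, H:2, I:2, J:1, K:2, L:2.
The largest is 3 (to C), so the eccentricity of B is 3.

3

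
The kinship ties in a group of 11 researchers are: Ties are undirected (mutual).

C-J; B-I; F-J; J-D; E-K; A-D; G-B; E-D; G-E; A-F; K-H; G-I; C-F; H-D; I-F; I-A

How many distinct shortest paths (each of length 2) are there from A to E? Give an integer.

The shortest distance is 2, and the only length-2 path is A–D–E. So there is exactly 1 shortest path.

1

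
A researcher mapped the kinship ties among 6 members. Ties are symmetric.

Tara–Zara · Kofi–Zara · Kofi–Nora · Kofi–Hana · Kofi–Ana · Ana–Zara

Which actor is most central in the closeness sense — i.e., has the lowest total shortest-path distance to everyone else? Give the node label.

Kofi

Farness (sum of distances to all others) for each node — Ana:8, Hana:10, Kofi:6, Nora:10, Tara:11, Zara:7.
The smallest farness is 6, for Kofi, so Kofi has the highest closeness.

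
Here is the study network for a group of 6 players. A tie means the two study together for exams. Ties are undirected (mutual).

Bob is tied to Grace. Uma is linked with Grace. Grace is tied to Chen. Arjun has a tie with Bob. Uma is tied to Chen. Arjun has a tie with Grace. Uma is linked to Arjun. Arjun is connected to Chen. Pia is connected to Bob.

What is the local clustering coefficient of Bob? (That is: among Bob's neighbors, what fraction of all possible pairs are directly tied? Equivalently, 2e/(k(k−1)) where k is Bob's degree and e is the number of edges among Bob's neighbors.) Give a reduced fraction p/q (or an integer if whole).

Bob's neighbors: Arjun, Grace, and Pia (k = 3).
Possible neighbor pairs: C(3,2) = 3. Edges among them: Arjun–Grace → e = 1.
Clustering(Bob) = 1/3.

1/3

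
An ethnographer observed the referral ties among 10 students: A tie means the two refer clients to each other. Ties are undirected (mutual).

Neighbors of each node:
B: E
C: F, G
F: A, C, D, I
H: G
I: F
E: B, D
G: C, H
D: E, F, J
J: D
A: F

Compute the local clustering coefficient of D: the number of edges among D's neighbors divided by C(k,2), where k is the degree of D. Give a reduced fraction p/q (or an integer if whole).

0

D's neighbors: E, F, and J (k = 3).
Possible neighbor pairs: C(3,2) = 3. Edges among them: none → e = 0.
Clustering(D) = 0/3 = 0.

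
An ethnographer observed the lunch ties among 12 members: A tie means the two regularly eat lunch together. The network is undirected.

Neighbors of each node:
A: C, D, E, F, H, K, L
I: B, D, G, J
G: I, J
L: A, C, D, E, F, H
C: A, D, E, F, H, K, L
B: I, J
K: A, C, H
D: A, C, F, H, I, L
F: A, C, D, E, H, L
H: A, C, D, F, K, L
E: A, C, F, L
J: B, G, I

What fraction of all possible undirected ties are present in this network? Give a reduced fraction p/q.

There are 28 edges and 12 nodes, so the maximum possible is C(12,2) = 66.
Density = 28/66 = 14/33.

14/33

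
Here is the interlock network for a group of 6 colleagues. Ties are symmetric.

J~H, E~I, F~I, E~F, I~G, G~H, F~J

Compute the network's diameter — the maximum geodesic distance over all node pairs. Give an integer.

3

Eccentricity of each node (its greatest distance to any other): E:3, F:2, G:2, H:3, I:2, J:2.
The maximum eccentricity is 3, realized for instance by the pair H–E via H – J – F – E. So the diameter is 3.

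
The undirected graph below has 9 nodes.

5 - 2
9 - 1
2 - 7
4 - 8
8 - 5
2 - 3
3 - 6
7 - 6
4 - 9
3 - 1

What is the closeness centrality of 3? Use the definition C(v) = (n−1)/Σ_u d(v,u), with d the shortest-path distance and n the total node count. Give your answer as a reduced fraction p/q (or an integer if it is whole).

Distances from 3: 1:1, 2:1, 4:3, 5:2, 6:1, 7:2, 8:3, 9:2. Sum = 15.
n = 9, so closeness = 8/15.

8/15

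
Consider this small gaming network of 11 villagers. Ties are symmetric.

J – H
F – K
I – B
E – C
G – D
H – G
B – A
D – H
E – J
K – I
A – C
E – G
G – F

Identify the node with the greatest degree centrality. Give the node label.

G

Degrees — A:2, B:2, C:2, D:2, E:3, F:2, G:4, H:3, I:2, J:2, K:2.
The maximum is 4, attained only by G.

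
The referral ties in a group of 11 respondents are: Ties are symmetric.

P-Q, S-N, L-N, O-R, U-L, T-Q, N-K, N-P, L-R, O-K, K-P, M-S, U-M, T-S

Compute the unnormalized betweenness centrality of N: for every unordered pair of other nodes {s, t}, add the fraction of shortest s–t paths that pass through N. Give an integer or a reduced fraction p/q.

17

Pairs whose geodesics pass through N — T–K: 1/2; T–O: 1/2; T–R: 1; T–L: 1; Q–R: 1/2; Q–L: 1; Q–U: 1/2; P–R: 1/2; P–L: 1; P–U: 1; P–M: 1; P–S: 1; K–L: 1; K–U: 1 … (+6 more pairs).
All other pairs contribute 0.
Summing the contributions gives betweenness(N) = 17.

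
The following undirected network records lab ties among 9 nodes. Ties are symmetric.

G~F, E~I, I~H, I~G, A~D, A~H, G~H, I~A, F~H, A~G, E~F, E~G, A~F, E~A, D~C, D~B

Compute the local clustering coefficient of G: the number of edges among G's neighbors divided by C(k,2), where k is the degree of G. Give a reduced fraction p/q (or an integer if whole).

G's neighbors: A, E, F, H, and I (k = 5).
Possible neighbor pairs: C(5,2) = 10. Edges among them: A–E, A–F, A–H, A–I, E–F, E–I, F–H, H–I → e = 8.
Clustering(G) = 8/10 = 4/5.

4/5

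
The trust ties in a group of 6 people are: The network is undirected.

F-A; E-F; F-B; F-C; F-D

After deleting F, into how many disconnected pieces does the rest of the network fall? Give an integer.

5

Without F, the remaining ties split the others into: {C}; {B}; {E}; {D}; {A}.
That's 5 separate components.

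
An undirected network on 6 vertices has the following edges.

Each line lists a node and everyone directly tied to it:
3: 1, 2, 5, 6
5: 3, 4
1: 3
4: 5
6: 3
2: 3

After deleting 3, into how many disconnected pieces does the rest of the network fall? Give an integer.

4

Without 3, the remaining ties split the others into: {1}; {6}; {4, 5}; {2}.
That's 4 separate components.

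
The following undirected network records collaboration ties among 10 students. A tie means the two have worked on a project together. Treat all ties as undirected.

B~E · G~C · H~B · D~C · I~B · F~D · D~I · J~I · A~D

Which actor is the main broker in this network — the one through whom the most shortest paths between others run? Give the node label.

Unnormalized betweenness of each node: A:0, B:15, C:8, D:25, E:0, F:0, G:0, H:0, I:23, J:0.
D has the largest value, 25, making it the main broker — the node through which the most shortest paths run.

D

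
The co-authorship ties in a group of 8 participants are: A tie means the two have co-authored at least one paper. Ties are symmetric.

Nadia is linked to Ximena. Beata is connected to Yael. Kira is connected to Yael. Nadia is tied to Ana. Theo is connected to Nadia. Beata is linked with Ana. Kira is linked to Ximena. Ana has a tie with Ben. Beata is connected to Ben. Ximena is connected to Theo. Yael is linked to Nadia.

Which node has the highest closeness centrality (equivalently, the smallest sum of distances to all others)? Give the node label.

Nadia

Farness (sum of distances to all others) for each node — Ana:12, Beata:13, Ben:15, Kira:14, Nadia:10, Theo:14, Ximena:13, Yael:11.
The smallest farness is 10, for Nadia, so Nadia has the highest closeness.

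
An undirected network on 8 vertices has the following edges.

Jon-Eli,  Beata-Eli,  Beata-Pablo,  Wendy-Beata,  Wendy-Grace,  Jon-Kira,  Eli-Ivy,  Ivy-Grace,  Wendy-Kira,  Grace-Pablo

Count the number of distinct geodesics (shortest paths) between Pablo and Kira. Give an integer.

The shortest distance is 3. The length-3 paths are: Pablo–Grace–Wendy–Kira; Pablo–Beata–Wendy–Kira.
That gives 2 distinct shortest paths.

2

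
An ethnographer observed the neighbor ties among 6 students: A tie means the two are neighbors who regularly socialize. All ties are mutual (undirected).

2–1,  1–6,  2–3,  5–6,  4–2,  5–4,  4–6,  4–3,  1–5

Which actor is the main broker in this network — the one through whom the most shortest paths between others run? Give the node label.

Unnormalized betweenness of each node: 1:1, 2:4/3, 3:0, 4:3, 5:1/3, 6:1/3.
4 has the largest value, 3, making it the main broker — the node through which the most shortest paths run.

4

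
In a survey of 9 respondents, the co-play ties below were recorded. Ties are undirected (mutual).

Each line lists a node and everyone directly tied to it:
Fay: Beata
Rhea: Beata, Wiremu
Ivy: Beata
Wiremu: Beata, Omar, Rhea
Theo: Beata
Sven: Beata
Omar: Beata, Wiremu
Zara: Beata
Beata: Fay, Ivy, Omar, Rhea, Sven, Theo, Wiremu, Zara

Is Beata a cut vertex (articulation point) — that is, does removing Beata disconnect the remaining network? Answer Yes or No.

Removing Beata leaves {Zara} with no path to {Omar, Rhea, and Wiremu}, so the network splits into 6 components. Beata is a cut vertex.

Yes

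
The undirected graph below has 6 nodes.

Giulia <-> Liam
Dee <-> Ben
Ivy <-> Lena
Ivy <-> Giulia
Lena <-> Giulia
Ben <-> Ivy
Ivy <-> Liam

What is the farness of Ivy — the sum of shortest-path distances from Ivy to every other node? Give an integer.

Distances from Ivy: Ben:1, Dee:2, Giulia:1, Lena:1, Liam:1.
Sum = 1 + 2 + 1 + 1 + 1 = 6.

6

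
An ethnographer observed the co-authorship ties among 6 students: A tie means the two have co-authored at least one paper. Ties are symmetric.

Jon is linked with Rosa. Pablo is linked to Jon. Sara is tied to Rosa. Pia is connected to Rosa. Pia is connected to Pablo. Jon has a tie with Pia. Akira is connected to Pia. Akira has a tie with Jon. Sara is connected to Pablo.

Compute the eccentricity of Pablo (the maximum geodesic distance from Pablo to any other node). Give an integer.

2

Distances from Pablo: Akira:2, Jon:1, Pia:1, Rosa:2, Sara:1.
The largest is 2 (to Rosa and Akira), so the eccentricity of Pablo is 2.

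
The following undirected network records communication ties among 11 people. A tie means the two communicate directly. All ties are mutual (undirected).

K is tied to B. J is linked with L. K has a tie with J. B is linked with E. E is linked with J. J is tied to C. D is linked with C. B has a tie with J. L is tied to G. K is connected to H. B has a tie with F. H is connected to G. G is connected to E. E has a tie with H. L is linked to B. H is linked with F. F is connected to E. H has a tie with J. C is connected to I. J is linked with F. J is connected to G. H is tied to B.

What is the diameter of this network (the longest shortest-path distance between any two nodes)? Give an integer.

3

Eccentricity of each node (its greatest distance to any other): B:3, C:2, D:3, E:3, F:3, G:3, H:3, I:3, J:2, K:3, L:3.
The maximum eccentricity is 3, realized for instance by the pair E–I via E – J – C – I. So the diameter is 3.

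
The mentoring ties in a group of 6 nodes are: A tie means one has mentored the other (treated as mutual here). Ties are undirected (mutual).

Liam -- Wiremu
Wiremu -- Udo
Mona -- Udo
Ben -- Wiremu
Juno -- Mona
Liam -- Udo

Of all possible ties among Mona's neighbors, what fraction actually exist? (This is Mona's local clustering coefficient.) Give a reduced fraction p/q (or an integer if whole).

Mona's neighbors: Juno and Udo (k = 2).
Possible neighbor pairs: C(2,2) = 1. Edges among them: none → e = 0.
Clustering(Mona) = 0/1.

0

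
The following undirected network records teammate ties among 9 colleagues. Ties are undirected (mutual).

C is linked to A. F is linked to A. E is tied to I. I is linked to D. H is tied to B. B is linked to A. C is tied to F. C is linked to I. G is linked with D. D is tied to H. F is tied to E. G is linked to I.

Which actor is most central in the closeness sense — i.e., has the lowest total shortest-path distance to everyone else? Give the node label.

Farness (sum of distances to all others) for each node — A:15, B:17, C:14, D:15, E:16, F:16, G:17, H:17, I:13.
The smallest farness is 13, for I, so I has the highest closeness.

I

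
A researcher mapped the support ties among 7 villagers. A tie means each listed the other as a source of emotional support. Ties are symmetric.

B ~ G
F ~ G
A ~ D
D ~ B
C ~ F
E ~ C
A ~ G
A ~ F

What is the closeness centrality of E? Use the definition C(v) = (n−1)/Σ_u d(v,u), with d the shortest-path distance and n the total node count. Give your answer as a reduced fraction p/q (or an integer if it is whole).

6/17

Distances from E: A:3, B:4, C:1, D:4, F:2, G:3. Sum = 17.
n = 7, so closeness = 6/17.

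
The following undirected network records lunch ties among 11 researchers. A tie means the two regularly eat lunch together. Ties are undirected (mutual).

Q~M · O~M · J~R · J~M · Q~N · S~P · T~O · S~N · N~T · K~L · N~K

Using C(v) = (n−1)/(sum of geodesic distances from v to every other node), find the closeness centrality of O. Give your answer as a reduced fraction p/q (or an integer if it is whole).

2/5

Distances from O: J:2, K:3, L:4, M:1, N:2, P:4, Q:2, R:3, S:3, T:1. Sum = 25.
n = 11, so closeness = 10/25 = 2/5.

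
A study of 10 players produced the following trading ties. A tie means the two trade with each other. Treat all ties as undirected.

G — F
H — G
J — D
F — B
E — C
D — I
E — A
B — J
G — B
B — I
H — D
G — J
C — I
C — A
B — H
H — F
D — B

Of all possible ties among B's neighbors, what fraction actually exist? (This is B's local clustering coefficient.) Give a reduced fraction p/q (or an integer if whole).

B's neighbors: D, F, G, H, I, and J (k = 6).
Possible neighbor pairs: C(6,2) = 15. Edges among them: D–H, D–I, D–J, F–G, F–H, G–H, G–J → e = 7.
Clustering(B) = 7/15.

7/15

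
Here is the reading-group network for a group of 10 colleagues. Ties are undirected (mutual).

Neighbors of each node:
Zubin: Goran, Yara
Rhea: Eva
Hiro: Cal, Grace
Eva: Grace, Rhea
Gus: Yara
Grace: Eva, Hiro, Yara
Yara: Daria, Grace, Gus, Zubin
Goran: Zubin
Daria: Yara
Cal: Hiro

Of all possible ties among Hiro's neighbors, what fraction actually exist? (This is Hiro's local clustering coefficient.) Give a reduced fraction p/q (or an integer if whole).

0

Hiro's neighbors: Cal and Grace (k = 2).
Possible neighbor pairs: C(2,2) = 1. Edges among them: none → e = 0.
Clustering(Hiro) = 0/1.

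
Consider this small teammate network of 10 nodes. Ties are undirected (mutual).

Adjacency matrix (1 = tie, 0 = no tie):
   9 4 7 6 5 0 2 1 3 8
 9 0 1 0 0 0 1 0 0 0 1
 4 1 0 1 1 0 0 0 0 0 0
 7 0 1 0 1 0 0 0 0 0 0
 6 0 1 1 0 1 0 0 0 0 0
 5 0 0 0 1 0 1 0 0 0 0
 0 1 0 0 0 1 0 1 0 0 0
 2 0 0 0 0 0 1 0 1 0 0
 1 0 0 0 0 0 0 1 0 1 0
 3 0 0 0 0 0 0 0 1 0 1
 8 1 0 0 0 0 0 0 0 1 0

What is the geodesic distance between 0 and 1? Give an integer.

2

One shortest route is 0 – 2 – 1, which uses 2 edges, and 0 and 1 are not directly tied, so nothing shorter exists. So d(0,1) = 2.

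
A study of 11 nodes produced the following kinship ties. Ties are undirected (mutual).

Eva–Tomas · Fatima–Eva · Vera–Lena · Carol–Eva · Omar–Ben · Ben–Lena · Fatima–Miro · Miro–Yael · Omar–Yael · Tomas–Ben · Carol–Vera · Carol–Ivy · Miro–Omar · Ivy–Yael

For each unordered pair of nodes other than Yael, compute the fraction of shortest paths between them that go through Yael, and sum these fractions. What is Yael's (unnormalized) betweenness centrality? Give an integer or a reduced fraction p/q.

Pairs whose geodesics pass through Yael — Fatima–Ivy: 1/2; Miro–Ivy: 1; Miro–Carol: 1/2; Miro–Vera: 1/3; Omar–Ivy: 1; Omar–Carol: 1; Ivy–Ben: 1.
All other pairs contribute 0.
Summing the contributions gives betweenness(Yael) = 16/3.

16/3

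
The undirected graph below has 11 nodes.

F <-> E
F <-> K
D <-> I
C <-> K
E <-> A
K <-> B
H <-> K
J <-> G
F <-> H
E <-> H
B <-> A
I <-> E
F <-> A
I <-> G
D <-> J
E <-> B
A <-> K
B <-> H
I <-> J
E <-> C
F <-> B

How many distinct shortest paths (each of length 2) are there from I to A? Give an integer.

The shortest distance is 2, and the only length-2 path is I–E–A. So there is exactly 1 shortest path.

1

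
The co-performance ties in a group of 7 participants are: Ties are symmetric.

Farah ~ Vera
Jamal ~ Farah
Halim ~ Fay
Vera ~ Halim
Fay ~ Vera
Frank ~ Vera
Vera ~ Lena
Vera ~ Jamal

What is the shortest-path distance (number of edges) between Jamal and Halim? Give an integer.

One shortest route is Jamal – Vera – Halim, which uses 2 edges, and Jamal and Halim are not directly tied, so nothing shorter exists. So d(Jamal,Halim) = 2.

2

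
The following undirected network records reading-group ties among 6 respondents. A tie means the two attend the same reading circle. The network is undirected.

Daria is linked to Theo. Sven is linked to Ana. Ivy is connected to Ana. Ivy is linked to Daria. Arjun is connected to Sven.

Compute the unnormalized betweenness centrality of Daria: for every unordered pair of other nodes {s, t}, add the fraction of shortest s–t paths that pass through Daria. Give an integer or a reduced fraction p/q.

Pairs whose geodesics pass through Daria — Sven–Theo: 1; Ana–Theo: 1; Arjun–Theo: 1; Theo–Ivy: 1.
All other pairs contribute 0.
Summing the contributions gives betweenness(Daria) = 4.

4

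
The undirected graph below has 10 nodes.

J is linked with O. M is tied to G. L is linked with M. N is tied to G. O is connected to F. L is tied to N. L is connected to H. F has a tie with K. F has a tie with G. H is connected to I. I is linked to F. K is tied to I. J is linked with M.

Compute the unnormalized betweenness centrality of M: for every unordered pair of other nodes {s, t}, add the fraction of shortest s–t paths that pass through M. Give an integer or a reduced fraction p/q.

Pairs whose geodesics pass through M — F–L: 1/3; O–L: 1; J–G: 1; J–N: 2/2; J–L: 1; J–H: 1; G–L: 1/2; G–H: 1/3.
All other pairs contribute 0.
Summing the contributions gives betweenness(M) = 37/6.

37/6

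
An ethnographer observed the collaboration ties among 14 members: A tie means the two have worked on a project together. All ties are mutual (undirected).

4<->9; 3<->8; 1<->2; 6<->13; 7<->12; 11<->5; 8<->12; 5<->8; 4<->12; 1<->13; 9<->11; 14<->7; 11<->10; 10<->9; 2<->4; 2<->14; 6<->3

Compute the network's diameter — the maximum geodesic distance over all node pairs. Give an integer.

5

Eccentricity of each node (its greatest distance to any other): 1:5, 2:4, 3:4, 4:4, 5:5, 6:5, 7:4, 8:4, 9:5, 10:5, 11:5, 12:4, 13:5, 14:4.
The maximum eccentricity is 5, realized for instance by the pair 5–1 via 5 – 8 – 3 – 6 – 13 – 1. So the diameter is 5.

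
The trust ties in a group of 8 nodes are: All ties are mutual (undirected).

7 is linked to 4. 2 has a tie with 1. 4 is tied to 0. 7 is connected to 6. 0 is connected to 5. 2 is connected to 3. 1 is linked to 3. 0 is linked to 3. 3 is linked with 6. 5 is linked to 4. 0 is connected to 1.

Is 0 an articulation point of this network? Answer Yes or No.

No

Even without 0, every remaining node can still reach every other (the residual graph is connected), so 0 is not a cut vertex.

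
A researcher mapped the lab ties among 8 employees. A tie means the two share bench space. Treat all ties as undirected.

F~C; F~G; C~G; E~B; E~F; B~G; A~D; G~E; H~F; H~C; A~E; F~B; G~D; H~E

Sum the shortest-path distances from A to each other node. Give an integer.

Distances from A: B:2, C:3, D:1, E:1, F:2, G:2, H:2.
Sum = 2 + 3 + 1 + 1 + 2 + 2 + 2 = 13.

13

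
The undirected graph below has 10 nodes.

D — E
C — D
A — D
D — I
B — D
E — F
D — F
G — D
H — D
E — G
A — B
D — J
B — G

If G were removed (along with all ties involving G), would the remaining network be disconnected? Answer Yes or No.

No

Even without G, every remaining node can still reach every other (the residual graph is connected), so G is not a cut vertex.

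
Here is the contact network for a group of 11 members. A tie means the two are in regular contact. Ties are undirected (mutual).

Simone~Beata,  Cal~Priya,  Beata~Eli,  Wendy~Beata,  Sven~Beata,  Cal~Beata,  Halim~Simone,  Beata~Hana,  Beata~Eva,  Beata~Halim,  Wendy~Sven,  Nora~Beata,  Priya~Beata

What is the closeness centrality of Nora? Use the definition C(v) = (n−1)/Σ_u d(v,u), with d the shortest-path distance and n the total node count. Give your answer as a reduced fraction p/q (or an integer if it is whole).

10/19

Distances from Nora: Beata:1, Cal:2, Eli:2, Eva:2, Halim:2, Hana:2, Priya:2, Simone:2, Sven:2, Wendy:2. Sum = 19.
n = 11, so closeness = 10/19.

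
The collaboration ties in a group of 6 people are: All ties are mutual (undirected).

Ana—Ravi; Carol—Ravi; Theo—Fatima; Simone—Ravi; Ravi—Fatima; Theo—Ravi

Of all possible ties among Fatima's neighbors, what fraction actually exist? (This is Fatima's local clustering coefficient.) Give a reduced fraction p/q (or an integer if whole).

1

Fatima's neighbors: Ravi and Theo (k = 2).
Possible neighbor pairs: C(2,2) = 1. Edges among them: Ravi–Theo → e = 1.
Clustering(Fatima) = 1/1.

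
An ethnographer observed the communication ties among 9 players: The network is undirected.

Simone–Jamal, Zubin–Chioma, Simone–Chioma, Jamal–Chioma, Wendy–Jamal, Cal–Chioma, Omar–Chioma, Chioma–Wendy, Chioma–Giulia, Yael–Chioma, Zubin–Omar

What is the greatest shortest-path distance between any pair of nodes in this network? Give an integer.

Eccentricity of each node (its greatest distance to any other): Cal:2, Chioma:1, Giulia:2, Jamal:2, Omar:2, Simone:2, Wendy:2, Yael:2, Zubin:2.
The maximum eccentricity is 2, realized for instance by the pair Yael–Cal via Yael – Chioma – Cal. So the diameter is 2.

2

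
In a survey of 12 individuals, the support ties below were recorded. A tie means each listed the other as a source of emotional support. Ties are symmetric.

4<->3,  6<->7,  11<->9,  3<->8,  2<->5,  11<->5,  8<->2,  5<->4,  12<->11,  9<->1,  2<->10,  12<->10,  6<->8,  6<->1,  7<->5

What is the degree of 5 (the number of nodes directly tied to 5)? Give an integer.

5 is directly tied to 2, 4, 7, and 11. That is 4 neighbors, so the degree of 5 is 4.

4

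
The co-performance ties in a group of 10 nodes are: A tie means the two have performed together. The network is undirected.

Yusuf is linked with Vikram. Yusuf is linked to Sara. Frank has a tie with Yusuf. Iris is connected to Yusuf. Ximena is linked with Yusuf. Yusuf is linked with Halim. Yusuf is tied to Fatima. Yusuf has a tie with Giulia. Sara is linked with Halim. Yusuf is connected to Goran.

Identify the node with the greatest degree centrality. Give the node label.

Yusuf

Degrees — Fatima:1, Frank:1, Giulia:1, Goran:1, Halim:2, Iris:1, Sara:2, Vikram:1, Ximena:1, Yusuf:9.
The maximum is 9, attained only by Yusuf.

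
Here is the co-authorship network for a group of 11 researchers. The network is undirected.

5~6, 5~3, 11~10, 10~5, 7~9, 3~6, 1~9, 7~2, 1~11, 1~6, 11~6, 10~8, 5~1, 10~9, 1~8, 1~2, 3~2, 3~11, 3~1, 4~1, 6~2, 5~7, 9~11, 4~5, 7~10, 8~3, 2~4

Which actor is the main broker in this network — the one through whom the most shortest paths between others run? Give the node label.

1

Unnormalized betweenness of each node: 1:169/20, 2:5/2, 3:49/20, 4:1/5, 5:55/12, 6:47/60, 7:61/30, 8:7/12, 9:13/12, 10:13/4, 11:25/12.
1 has the largest value, 169/20, making it the main broker — the node through which the most shortest paths run.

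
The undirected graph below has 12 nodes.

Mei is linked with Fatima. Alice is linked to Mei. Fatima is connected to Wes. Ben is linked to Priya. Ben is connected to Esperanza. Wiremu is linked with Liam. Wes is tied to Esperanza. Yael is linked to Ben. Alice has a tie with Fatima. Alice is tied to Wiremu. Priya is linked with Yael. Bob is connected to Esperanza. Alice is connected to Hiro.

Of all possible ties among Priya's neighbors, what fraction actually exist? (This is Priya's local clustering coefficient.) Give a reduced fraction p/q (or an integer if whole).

Priya's neighbors: Ben and Yael (k = 2).
Possible neighbor pairs: C(2,2) = 1. Edges among them: Ben–Yael → e = 1.
Clustering(Priya) = 1/1.

1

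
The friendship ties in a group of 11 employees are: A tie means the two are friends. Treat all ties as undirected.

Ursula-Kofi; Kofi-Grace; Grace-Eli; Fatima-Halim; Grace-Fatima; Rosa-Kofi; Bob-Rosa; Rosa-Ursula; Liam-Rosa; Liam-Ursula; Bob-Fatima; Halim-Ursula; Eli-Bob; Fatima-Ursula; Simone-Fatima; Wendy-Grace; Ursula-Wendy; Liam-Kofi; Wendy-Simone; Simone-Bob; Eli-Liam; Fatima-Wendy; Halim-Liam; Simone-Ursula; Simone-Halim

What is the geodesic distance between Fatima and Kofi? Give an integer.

2

One shortest route is Fatima – Grace – Kofi, which uses 2 edges, and Fatima and Kofi are not directly tied, so nothing shorter exists. So d(Fatima,Kofi) = 2.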